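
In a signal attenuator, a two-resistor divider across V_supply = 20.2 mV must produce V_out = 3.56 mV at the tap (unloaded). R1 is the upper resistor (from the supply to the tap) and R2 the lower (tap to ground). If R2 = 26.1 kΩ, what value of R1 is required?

R1 ≈ 122 kΩ

Required fraction k = V_out/V_supply = 0.1762.
R1 = R2·(1/k − 1) = 26.1 × 4.674 = 122.0 kΩ.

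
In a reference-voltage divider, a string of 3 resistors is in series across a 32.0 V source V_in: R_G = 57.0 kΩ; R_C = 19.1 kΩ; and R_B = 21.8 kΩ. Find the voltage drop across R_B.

Total series resistance ΣR = 57.0 + 19.1 + 21.8 = 97.90 kΩ.
V = V_in · R/ΣR = 32.0 × 0.2227 = 7.126 V.

V ≈ 7.13 V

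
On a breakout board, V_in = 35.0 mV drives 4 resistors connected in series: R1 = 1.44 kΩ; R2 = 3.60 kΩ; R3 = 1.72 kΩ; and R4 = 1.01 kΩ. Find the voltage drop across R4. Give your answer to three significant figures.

V ≈ 4.55 mV

Series total: ΣR = 1.44 + 3.60 + 1.72 + 1.01 = 7.770 kΩ.
Voltage divider: V = V_in · (1.010 / 7.770) = 35.0 × 0.1300 = 4.550 mV.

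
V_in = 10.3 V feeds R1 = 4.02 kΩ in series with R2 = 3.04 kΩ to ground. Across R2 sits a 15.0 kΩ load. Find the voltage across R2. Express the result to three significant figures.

First combine the lower leg with the load: R2 ‖ R_L = 2.528 kΩ.
Voltage divider with the loaded lower leg: V_out = 10.3 × 2.528/(4.02 + 2.528) = 10.3 × 0.3860 = 3.976 V.

V_out ≈ 3.98 V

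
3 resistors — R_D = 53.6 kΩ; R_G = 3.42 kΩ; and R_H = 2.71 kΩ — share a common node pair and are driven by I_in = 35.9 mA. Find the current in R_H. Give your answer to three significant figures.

ΣG = 1/53.6 + 1/3.42 + 1/2.71 = 0.6801.
Current divider: I(R_H) = I_in · G_k/ΣG = 35.9 × (0.3690/0.6801) = 35.9 × 0.5426 = 19.48 mA.

I ≈ 19.5 mA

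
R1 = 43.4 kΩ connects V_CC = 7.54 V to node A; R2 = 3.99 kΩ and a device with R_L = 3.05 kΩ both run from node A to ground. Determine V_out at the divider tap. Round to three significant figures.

R2 ‖ R_L = (3.99 × 3.05)/(3.99 + 3.05) = 1.729 kΩ.
Then V_out = V_CC · R2'/(R1 + R2') = 7.54 × 1.729/45.13 = 0.2888 V.
(Unloaded it would be 0.635 V; the load pulls it down.)

V_out ≈ 0.289 V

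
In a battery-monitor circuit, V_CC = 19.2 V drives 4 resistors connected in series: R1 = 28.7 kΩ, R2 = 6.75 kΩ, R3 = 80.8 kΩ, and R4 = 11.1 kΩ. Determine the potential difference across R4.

Total series resistance ΣR = 28.7 + 6.75 + 80.8 + 11.1 = 127.3 kΩ.
Voltage divider: V = V_CC · (11.10 / 127.3) = 19.2 × 0.08716 = 1.673 V.

V ≈ 1.67 V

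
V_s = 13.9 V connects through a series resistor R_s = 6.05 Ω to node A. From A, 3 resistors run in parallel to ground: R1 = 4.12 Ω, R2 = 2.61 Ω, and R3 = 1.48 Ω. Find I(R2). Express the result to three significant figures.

Combine the parallel branches: R_p = (1/4.12 + 1/2.61 + 1/1.48)⁻¹ = 0.7683 Ω.
V_A by voltage divider: V_A = 13.9 × 0.7683/(6.05 + 0.7683) = 1.566 V.
I(R2) = V_A / R2 = 1.566/2.61 = 0.6001 A.

I ≈ 0.600 A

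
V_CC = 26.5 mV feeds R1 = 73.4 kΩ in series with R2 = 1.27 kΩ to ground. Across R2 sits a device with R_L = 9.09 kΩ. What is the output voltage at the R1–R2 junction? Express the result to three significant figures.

V_out ≈ 0.396 mV

First combine the lower leg with the load: R2 ‖ R_L = 1.114 kΩ.
Then V_out = V_CC · R2'/(R1 + R2') = 26.5 × 1.114/74.51 = 0.3963 mV.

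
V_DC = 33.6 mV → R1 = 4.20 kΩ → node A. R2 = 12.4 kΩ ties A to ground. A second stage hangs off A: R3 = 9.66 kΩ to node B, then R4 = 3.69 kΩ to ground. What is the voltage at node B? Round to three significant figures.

Node A sees R2 in parallel with the series input of stage 2, R3 + R4 = 13.35 kΩ.
R2 ‖ (R3+R4) = 6.429 kΩ.
First divider: V_A = V_DC · 6.429/(4.20 + 6.429) = 20.32 mV.
Then the unloaded second divider: V_B = V_A × R4/(R3+R4) = 20.32 × 0.2764 = 5.617 mV.

V_B ≈ 5.62 mV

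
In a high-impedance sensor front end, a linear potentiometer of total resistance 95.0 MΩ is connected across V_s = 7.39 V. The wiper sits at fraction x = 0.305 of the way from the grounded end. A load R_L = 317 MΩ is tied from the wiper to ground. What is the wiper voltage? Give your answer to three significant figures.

Lower segment x·R_p = 28.97 MΩ; upper segment (1−x)·R_p = 66.03 MΩ.
(x·R_p) ‖ R_L = 26.55 MΩ.
V_out = 7.39 × 26.55/(66.03 + 26.55) = 2.119 V.

V_out ≈ 2.12 V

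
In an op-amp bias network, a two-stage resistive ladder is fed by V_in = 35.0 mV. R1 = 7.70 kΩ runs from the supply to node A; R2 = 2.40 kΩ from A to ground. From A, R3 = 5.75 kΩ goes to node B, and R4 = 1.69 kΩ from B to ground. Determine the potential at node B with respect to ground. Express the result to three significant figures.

V_B ≈ 1.52 mV

Looking into the second stage from A: R3 + R4 = 7.440 kΩ appears in parallel with R2.
Effective lower resistance at A: R2 ‖ 7.440 = 1.815 kΩ.
First divider: V_A = V_in · 1.815/(7.70 + 1.815) = 6.675 mV.
Stage 2 is unloaded, so V_B = V_A · R4/(R3+R4) = 6.675 × 1.69/7.440 = 1.516 mV.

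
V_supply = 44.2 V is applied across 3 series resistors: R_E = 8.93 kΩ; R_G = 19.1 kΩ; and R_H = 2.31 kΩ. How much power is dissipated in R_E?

P ≈ 19.0 mW

ΣR = 30.34 kΩ → I = 44.2/30.34 = 1.457 mA.
V(R_E) = I·R = 13.01 V; P = V·I = 13.01 × 1.457 = 18.95 mW.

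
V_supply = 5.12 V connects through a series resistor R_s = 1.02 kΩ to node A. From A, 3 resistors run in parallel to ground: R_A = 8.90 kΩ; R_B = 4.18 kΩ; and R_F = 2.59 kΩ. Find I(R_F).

Combine the parallel branches: R_p = (1/8.90 + 1/4.18 + 1/2.59)⁻¹ = 1.356 kΩ.
V_A = 5.12 × 1.356/2.376 = 2.922 V.
I(R_F) = V_A / R_F = 2.922/2.59 = 1.128 mA.

I ≈ 1.13 mA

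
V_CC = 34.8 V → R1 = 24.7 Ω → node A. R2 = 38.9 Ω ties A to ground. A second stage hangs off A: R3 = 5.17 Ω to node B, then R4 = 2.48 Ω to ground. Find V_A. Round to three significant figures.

Looking into the second stage from A: R3 + R4 = 7.650 Ω appears in parallel with R2.
Effective lower resistance at A: R2 ‖ 7.650 = 6.393 Ω.
So V_A = 34.8 × 0.2056 = 7.155 V.

V_A ≈ 7.16 V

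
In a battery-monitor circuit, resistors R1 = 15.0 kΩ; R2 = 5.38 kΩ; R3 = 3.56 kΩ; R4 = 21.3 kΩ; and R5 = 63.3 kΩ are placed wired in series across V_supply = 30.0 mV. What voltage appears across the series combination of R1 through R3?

Total series resistance ΣR = 15.0 + 5.38 + 3.56 + 21.3 + 63.3 = 108.5 kΩ.
R_{R1..R3} = 15.0 + 5.38 + 3.56 = 23.94 kΩ.
V = V_supply · R/ΣR = 30.0 × 0.2206 = 6.617 mV.

V ≈ 6.62 mV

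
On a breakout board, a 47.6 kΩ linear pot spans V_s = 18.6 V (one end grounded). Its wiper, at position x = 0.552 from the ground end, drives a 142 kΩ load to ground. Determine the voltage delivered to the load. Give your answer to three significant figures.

V_out ≈ 9.48 V

Split the track: R_lower = x·R_p = 26.28 kΩ, R_upper = (1−x)·R_p = 21.32 kΩ.
(x·R_p) ‖ R_L = 22.17 kΩ.
Loaded-divider output: V_out = 18.6 × 0.5097 = 9.481 V.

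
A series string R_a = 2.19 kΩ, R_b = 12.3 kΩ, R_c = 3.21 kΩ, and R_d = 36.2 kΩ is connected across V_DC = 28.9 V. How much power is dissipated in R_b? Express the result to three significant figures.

P ≈ 3.54 mW

The common current is I = 28.9/53.90 = 0.5362 mA.
V(R_b) = I·R = 6.595 V; P = V·I = 6.595 × 0.5362 = 3.536 mW.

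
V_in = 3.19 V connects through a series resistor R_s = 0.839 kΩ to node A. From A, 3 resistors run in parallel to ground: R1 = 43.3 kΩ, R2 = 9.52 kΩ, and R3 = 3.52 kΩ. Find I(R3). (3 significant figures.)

Parallel bank: R_p = 1/(1/43.3 + 1/9.52 + 1/3.52) = 2.426 kΩ.
V_A = 3.19 × 2.426/3.265 = 2.370 V.
Branch current I = V_A/R3 = 2.370/3.52 = 0.6734 mA.

I ≈ 0.673 mA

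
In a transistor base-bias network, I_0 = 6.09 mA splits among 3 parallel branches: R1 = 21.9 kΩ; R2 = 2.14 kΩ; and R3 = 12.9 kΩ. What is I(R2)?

Conductances: ΣG = 1/21.9 + 1/2.14 + 1/12.9 = 0.5905 (1/kΩ).
R2 takes the fraction G_k/ΣG = 0.4673/0.5905 = 0.7914, so I = 6.09 × 0.7914 = 4.820 mA.

I ≈ 4.82 mA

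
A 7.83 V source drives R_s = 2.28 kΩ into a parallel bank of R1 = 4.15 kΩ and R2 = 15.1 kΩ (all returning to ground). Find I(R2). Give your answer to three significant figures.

I ≈ 0.305 mA

Combine the parallel branches: R_p = (1/4.15 + 1/15.1)⁻¹ = 3.255 kΩ.
V_A by voltage divider: V_A = 7.83 × 3.255/(2.28 + 3.255) = 4.605 V.
I(R2) = V_A / R2 = 4.605/15.1 = 0.3050 mA.
(Equivalently: I_total = 1.415 mA, then current-divider fraction G_k/ΣG = 0.2156.)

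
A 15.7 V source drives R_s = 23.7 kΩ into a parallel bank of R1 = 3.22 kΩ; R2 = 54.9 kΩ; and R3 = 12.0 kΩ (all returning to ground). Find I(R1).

I ≈ 0.453 mA

Equivalent of the parallel group: R_p = 2.427 kΩ.
V_A by voltage divider: V_A = 15.7 × 2.427/(23.7 + 2.427) = 1.458 V.
I(R1) = V_A / R1 = 1.458/3.22 = 0.4528 mA.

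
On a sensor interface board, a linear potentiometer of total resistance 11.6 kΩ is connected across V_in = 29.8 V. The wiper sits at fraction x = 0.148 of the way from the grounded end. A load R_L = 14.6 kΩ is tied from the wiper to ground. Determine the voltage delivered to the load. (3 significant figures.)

Split the track: R_lower = x·R_p = 1.717 kΩ, R_upper = (1−x)·R_p = 9.883 kΩ.
Lower segment in parallel with the load: 1.717 ‖ 14.6 = 1.536 kΩ.
V_out = 29.8 × 1.536/(9.883 + 1.536) = 4.009 V.
(Unloaded: V_out = x·V_in = 4.41 V.)

V_out ≈ 4.01 V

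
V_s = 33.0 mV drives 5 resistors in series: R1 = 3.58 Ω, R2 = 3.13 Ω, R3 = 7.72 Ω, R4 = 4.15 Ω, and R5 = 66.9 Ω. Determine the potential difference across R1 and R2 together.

Series total: ΣR = 3.58 + 3.13 + 7.72 + 4.15 + 66.9 = 85.48 Ω.
R_{R1..R2} = 3.58 + 3.13 = 6.710 Ω.
By the voltage-divider rule, V = 33.0 × 6.710/85.48 = 2.590 mV.

V ≈ 2.59 mV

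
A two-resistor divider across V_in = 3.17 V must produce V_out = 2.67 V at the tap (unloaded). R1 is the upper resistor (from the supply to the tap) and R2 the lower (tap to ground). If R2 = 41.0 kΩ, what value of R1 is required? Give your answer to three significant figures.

R1 ≈ 7.68 kΩ

The divider ratio is R2/(R1+R2) = 2.67/3.17 = 0.8423.
So R1 = R2 · (V_in/V_out − 1) = 41.0 × (3.17/2.67 − 1) = 41.0 × 0.1873 = 7.678 kΩ.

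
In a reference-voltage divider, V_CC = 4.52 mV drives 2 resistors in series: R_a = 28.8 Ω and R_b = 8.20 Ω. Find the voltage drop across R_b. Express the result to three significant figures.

ΣR = 28.8 + 8.20 = 37.00 Ω.
V = V_CC · R/ΣR = 4.52 × 0.2216 = 1.002 mV.

V ≈ 1.00 mV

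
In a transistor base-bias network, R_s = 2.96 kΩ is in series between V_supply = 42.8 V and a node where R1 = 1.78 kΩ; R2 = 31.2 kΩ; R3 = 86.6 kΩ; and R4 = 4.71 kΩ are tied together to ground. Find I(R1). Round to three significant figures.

Parallel bank: R_p = 1/(1/1.78 + 1/31.2 + 1/86.6 + 1/4.71) = 1.223 kΩ.
V_A = 42.8 × 1.223/4.183 = 12.51 V.
I(R1) = V_A / R1 = 12.51/1.78 = 7.030 mA.

I ≈ 7.03 mA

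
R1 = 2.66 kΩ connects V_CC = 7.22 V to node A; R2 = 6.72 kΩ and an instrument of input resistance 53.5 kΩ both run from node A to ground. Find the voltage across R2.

R2 ‖ R_L = (6.72 × 53.5)/(6.72 + 53.5) = 5.970 kΩ.
Now apply the divider: V_out = 7.22 × 0.6918 = 4.995 V.

V_out ≈ 4.99 V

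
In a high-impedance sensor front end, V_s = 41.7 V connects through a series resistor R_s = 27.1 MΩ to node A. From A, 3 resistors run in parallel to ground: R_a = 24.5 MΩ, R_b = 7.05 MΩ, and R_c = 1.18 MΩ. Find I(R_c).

I ≈ 1.22 µA

Equivalent of the parallel group: R_p = 0.9708 MΩ.
Node voltage V_A = V_s · R_p/(R_s + R_p) = 41.7 × 0.03458 = 1.442 V.
I(R_c) = V_A / R_c = 1.442/1.18 = 1.222 µA.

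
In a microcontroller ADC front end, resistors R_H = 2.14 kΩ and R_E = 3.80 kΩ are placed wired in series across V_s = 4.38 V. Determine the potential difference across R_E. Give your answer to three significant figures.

V ≈ 2.80 V

Series total: ΣR = 2.14 + 3.80 = 5.940 kΩ.
Voltage divider: V = V_s · (3.800 / 5.940) = 4.38 × 0.6397 = 2.802 V.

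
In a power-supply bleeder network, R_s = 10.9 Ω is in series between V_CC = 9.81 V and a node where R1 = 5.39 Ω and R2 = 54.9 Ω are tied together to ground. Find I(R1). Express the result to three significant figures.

I ≈ 0.565 A

Combine the parallel branches: R_p = (1/5.39 + 1/54.9)⁻¹ = 4.908 Ω.
Node voltage V_A = V_CC · R_p/(R_s + R_p) = 9.81 × 0.3105 = 3.046 V.
Branch current I = V_A/R1 = 3.046/5.39 = 0.5651 A.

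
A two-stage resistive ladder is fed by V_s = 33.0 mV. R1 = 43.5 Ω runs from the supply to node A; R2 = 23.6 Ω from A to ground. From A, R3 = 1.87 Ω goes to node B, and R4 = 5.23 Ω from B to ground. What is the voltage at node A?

V_A ≈ 3.68 mV

The second stage (R3 + R4 = 7.100 Ω) loads node A in parallel with R2.
Effective lower resistance at A: R2 ‖ 7.100 = 5.458 Ω.
So V_A = 33.0 × 0.1115 = 3.679 mV.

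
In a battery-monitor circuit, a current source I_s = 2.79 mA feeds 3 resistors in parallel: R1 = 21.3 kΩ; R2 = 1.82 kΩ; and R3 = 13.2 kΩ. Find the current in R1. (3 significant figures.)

I ≈ 0.195 mA

Conductances: ΣG = 1/21.3 + 1/1.82 + 1/13.2 = 0.6722 (1/kΩ).
R1 takes the fraction G_k/ΣG = 0.04695/0.6722 = 0.06985, so I = 2.79 × 0.06985 = 0.1949 mA.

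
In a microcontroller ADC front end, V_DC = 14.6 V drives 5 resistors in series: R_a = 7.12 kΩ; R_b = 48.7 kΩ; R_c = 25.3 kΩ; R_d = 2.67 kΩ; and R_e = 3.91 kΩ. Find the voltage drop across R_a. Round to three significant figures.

V ≈ 1.19 V

Series total: ΣR = 7.12 + 48.7 + 25.3 + 2.67 + 3.91 = 87.70 kΩ.
By the voltage-divider rule, V = 14.6 × 7.120/87.70 = 1.185 V.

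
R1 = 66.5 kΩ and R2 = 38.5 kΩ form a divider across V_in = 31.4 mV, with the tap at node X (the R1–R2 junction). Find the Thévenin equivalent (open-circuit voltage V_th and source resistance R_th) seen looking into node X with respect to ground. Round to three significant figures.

V_th ≈ 11.5 mV, R_th ≈ 24.4 kΩ

Open-circuit (no load on X): V_th = V_in · R2/(R1 + R2) = 31.4 × 38.5/(66.50 + 38.5) = 11.51 mV.
With V_in suppressed (replaced by a short), R_th = R1 ‖ R2 = (66.50 × 38.5)/(66.50 + 38.5) = 24.38 kΩ.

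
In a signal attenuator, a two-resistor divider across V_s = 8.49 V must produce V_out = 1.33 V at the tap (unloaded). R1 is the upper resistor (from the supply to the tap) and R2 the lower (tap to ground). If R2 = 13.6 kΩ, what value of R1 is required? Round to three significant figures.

R1 ≈ 73.2 kΩ

Required fraction k = V_out/V_s = 0.1567.
R1 = R2·(1/k − 1) = 13.6 × 5.383 = 73.22 kΩ.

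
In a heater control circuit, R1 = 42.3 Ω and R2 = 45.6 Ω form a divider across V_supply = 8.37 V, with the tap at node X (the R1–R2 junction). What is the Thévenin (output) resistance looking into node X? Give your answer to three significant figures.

R_th ≈ 21.9 Ω

With V_supply suppressed (replaced by a short), R_th = R1 ‖ R2 = (42.30 × 45.6)/(42.30 + 45.6) = 21.94 Ω.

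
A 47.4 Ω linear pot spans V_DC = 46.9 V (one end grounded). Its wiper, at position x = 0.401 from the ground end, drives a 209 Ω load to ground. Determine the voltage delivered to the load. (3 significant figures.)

V_out ≈ 17.8 V

Lower segment x·R_p = 19.01 Ω; upper segment (1−x)·R_p = 28.39 Ω.
Lower segment in parallel with the load: 19.01 ‖ 209 = 17.42 Ω.
V_out = 46.9 × 17.42/(28.39 + 17.42) = 17.84 V.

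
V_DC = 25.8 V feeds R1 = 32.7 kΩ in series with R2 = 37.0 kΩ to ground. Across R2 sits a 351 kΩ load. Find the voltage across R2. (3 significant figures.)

First combine the lower leg with the load: R2 ‖ R_L = 33.47 kΩ.
Voltage divider with the loaded lower leg: V_out = 25.8 × 33.47/(32.7 + 33.47) = 25.8 × 0.5058 = 13.05 V.

V_out ≈ 13.1 V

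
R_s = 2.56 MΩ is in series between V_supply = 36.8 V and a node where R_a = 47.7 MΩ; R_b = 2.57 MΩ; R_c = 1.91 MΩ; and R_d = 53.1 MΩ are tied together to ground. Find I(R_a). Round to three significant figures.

Parallel bank: R_p = 1/(1/47.7 + 1/2.57 + 1/1.91 + 1/53.1) = 1.050 MΩ.
Node voltage V_A = V_supply · R_p/(R_s + R_p) = 36.8 × 0.2908 = 10.70 V.
I(R_a) = V_A / R_a = 10.70/47.7 = 0.2244 µA.
(Check via current divider: I_total = 10.19 µA; share G_k/ΣG = 0.02201 → same result.)

I ≈ 0.224 µA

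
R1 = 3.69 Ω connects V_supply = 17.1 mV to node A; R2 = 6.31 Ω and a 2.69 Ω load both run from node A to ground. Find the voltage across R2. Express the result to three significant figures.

V_out ≈ 5.78 mV

The load sits in parallel with R2, giving an effective lower resistance R2' = R2·R_L/(R2+R_L) = 1.886 Ω.
Then V_out = V_supply · R2'/(R1 + R2') = 17.1 × 1.886/5.576 = 5.784 mV.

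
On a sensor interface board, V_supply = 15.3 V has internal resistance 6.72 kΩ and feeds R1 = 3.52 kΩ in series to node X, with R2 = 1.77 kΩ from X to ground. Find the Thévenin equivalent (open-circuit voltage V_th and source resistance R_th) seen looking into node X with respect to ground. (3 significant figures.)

R1' = 6.72 + 3.52 = 10.24 kΩ (source resistance + R1).
Open-circuit (no load on X): V_th = V_supply · R2/(R1' + R2) = 15.3 × 1.77/(10.24 + 1.77) = 2.255 V.
Looking into X with the source shorted: R_th = R1'·R2/(R1'+R2) = 10.24 × 1.77/12.01 = 1.509 kΩ.

V_th ≈ 2.25 V, R_th ≈ 1.51 kΩ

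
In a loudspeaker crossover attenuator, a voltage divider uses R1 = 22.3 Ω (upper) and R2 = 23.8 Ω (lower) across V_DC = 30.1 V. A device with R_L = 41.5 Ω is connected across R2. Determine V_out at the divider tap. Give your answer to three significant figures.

V_out ≈ 12.2 V

R2 ‖ R_L = (23.8 × 41.5)/(23.8 + 41.5) = 15.13 Ω.
Then V_out = V_DC · R2'/(R1 + R2') = 30.1 × 15.13/37.43 = 12.16 V.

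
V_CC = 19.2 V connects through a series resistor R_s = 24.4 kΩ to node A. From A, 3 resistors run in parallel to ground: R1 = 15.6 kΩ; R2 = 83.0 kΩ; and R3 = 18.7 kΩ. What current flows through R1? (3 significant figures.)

Combine the parallel branches: R_p = (1/15.6 + 1/83.0 + 1/18.7)⁻¹ = 7.714 kΩ.
V_A = 19.2 × 7.714/32.11 = 4.612 V.
Branch current I = V_A/R1 = 4.612/15.6 = 0.2957 mA.

I ≈ 0.296 mA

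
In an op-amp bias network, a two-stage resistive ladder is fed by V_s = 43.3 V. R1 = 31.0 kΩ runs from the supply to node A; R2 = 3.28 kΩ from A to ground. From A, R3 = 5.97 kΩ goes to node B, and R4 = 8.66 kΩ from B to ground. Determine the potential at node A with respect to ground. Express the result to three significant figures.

The second stage (R3 + R4 = 14.63 kΩ) loads node A in parallel with R2.
Effective lower resistance at A: R2 ‖ 14.63 = 2.679 kΩ.
V_A = 43.3 × 2.679/(31.0 + 2.679) = 3.445 V.

V_A ≈ 3.44 V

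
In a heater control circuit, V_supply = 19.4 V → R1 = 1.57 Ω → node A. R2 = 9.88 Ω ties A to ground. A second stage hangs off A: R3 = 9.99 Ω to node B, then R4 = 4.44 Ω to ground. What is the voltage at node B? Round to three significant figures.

V_B ≈ 4.71 V

Node A sees R2 in parallel with the series input of stage 2, R3 + R4 = 14.43 Ω.
Effective lower resistance at A: R2 ‖ 14.43 = 5.865 Ω.
So V_A = 19.4 × 0.7888 = 15.30 V.
Stage 2 is unloaded, so V_B = V_A · R4/(R3+R4) = 15.30 × 4.44/14.43 = 4.709 V.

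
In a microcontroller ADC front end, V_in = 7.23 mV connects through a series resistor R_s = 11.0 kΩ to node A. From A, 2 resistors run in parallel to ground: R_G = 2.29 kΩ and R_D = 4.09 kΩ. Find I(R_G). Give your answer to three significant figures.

I ≈ 0.372 µA

Equivalent of the parallel group: R_p = 1.468 kΩ.
Node voltage V_A = V_in · R_p/(R_s + R_p) = 7.23 × 0.1177 = 0.8513 mV.
I(R_G) = V_A / R_G = 0.8513/2.29 = 0.3717 µA.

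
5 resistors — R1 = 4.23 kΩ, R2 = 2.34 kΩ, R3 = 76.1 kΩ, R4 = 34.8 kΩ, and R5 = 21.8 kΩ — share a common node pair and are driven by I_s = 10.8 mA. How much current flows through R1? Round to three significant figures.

Total conductance ΣG = 1/4.23 + 1/2.34 + 1/76.1 + 1/34.8 + 1/21.8 = 0.7515 (units of 1/kΩ).
Current divider: I(R1) = I_s · G_k/ΣG = 10.8 × (0.2364/0.7515) = 10.8 × 0.3146 = 3.397 mA.

I ≈ 3.40 mA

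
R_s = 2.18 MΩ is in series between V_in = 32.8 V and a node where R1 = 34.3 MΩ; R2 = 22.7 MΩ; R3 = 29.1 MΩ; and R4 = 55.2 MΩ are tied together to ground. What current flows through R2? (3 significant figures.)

I ≈ 1.13 µA

Equivalent of the parallel group: R_p = 7.956 MΩ.
V_A by voltage divider: V_A = 32.8 × 7.956/(2.18 + 7.956) = 25.75 V.
I(R2) = V_A / R2 = 25.75/22.7 = 1.134 µA.
(Equivalently: I_total = 3.236 µA, then current-divider fraction G_k/ΣG = 0.3505.)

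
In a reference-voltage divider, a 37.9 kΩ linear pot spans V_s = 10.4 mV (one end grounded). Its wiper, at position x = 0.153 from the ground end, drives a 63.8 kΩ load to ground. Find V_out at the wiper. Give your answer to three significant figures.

The pot divides into 32.10 kΩ above the wiper and 5.799 kΩ below.
(x·R_p) ‖ R_L = 5.316 kΩ.
Then V_out = V_s · 5.316/(32.10 + 5.316) = 1.477 mV.
(Unloaded: V_out = x·V_s = 1.59 mV.)

V_out ≈ 1.48 mV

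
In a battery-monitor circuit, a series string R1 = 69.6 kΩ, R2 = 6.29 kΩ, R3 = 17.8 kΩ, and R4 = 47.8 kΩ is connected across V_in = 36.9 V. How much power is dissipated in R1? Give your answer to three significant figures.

P ≈ 4.73 mW

Series current I = V_in/ΣR = 36.9/141.5 = 0.2608 mA.
P(R1) = I²·R1 = (0.2608)² × 69.6 = 4.734 mW.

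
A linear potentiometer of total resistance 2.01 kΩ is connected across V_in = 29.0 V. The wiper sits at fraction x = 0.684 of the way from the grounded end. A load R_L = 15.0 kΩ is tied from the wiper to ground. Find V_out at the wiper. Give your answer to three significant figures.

V_out ≈ 19.3 V

The pot divides into 0.6352 kΩ above the wiper and 1.375 kΩ below.
R_L loads the lower segment: effective lower R = 1.259 kΩ.
Then V_out = V_in · 1.259/(0.6352 + 1.259) = 19.28 V.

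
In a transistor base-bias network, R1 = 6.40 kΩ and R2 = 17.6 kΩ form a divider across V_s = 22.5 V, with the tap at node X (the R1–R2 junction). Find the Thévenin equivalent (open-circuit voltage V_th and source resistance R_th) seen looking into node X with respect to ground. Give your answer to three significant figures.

With X open, the divider is unloaded: V_th = 22.5 × 17.6/24.00 = 16.50 V.
Looking into X with the source shorted: R_th = R1·R2/(R1+R2) = 6.400 × 17.6/24.00 = 4.693 kΩ.

V_th ≈ 16.5 V, R_th ≈ 4.69 kΩ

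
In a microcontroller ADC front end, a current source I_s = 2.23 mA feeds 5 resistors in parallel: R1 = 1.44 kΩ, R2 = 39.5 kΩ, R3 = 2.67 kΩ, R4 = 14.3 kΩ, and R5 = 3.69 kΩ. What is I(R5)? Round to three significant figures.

Conductances: ΣG = 1/1.44 + 1/39.5 + 1/2.67 + 1/14.3 + 1/3.69 = 1.435 (1/kΩ).
Current divider: I(R5) = I_s · G_k/ΣG = 2.23 × (0.2710/1.435) = 2.23 × 0.1888 = 0.4211 mA.

I ≈ 0.421 mA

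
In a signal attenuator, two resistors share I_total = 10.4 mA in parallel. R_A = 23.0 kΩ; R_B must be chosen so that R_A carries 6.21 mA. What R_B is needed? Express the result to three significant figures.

The fraction through R_A equals R_B/(R_A+R_B).
With f = 0.5971, R_B = R_A · f/(1−f) = 23.0 × 1.482 = 34.09 kΩ.

R_B ≈ 34.1 kΩ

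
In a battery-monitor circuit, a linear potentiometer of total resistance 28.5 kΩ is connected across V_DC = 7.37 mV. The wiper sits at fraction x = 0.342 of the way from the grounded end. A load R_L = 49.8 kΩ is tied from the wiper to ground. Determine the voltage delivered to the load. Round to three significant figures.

Lower segment x·R_p = 9.747 kΩ; upper segment (1−x)·R_p = 18.75 kΩ.
(x·R_p) ‖ R_L = 8.152 kΩ.
Then V_out = V_DC · 8.152/(18.75 + 8.152) = 2.233 mV.
(Unloaded: V_out = x·V_DC = 2.52 mV.)

V_out ≈ 2.23 mV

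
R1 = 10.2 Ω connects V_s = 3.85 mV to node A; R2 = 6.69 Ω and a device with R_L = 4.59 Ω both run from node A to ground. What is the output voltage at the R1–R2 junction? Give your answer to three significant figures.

V_out ≈ 0.811 mV

R2 ‖ R_L = (6.69 × 4.59)/(6.69 + 4.59) = 2.722 Ω.
Voltage divider with the loaded lower leg: V_out = 3.85 × 2.722/(10.2 + 2.722) = 3.85 × 0.2107 = 0.8111 mV.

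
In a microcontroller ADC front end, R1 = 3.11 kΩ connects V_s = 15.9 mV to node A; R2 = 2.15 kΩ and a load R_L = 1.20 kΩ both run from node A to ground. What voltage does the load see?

The load sits in parallel with R2, giving an effective lower resistance R2' = R2·R_L/(R2+R_L) = 0.7701 kΩ.
Now apply the divider: V_out = 15.9 × 0.1985 = 3.156 mV.
(Unloaded it would be 6.50 mV; the load pulls it down.)

V_out ≈ 3.16 mV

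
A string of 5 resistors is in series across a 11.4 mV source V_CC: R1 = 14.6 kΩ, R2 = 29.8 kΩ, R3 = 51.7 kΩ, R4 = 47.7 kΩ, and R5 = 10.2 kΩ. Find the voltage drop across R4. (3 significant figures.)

V ≈ 3.53 mV

ΣR = 14.6 + 29.8 + 51.7 + 47.7 + 10.2 = 154.0 kΩ.
Voltage divider: V = V_CC · (47.70 / 154.0) = 11.4 × 0.3097 = 3.531 mV.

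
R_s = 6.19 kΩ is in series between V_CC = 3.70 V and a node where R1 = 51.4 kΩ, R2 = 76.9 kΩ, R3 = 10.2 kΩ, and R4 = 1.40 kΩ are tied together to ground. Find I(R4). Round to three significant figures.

Equivalent of the parallel group: R_p = 1.184 kΩ.
V_A by voltage divider: V_A = 3.70 × 1.184/(6.19 + 1.184) = 0.5940 V.
Branch current I = V_A/R4 = 0.5940/1.40 = 0.4243 mA.
(Check via current divider: I_total = 0.5018 mA; share G_k/ΣG = 0.8455 → same result.)

I ≈ 0.424 mA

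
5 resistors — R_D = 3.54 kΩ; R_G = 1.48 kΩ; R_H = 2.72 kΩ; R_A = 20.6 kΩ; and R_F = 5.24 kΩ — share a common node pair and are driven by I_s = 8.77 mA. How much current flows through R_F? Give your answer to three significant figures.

I ≈ 1.07 mA

Conductances: ΣG = 1/3.54 + 1/1.48 + 1/2.72 + 1/20.6 + 1/5.24 = 1.565 (1/kΩ).
Current divider: I(R_F) = I_s · G_k/ΣG = 8.77 × (0.1908/1.565) = 8.77 × 0.1219 = 1.069 mA.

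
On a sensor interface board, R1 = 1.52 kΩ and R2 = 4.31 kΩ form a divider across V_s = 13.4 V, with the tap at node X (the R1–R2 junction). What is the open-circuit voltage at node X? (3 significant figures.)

Open-circuit (no load on X): V_th = V_s · R2/(R1 + R2) = 13.4 × 4.31/(1.520 + 4.31) = 9.906 V.

V_th ≈ 9.91 V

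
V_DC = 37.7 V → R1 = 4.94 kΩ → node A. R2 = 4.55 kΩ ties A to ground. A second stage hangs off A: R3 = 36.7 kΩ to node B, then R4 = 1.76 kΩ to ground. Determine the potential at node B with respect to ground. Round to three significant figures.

Looking into the second stage from A: R3 + R4 = 38.46 kΩ appears in parallel with R2.
R2 ‖ (R3+R4) = 4.069 kΩ.
V_A = 37.7 × 4.069/(4.94 + 4.069) = 17.03 V.
V_B = V_A × 0.04576 = 0.7792 V.

V_B ≈ 0.779 V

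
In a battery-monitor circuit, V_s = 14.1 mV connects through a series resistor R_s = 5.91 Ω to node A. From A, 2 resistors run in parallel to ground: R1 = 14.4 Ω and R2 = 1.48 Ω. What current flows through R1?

I ≈ 0.181 mA

Combine the parallel branches: R_p = (1/14.4 + 1/1.48)⁻¹ = 1.342 Ω.
V_A by voltage divider: V_A = 14.1 × 1.342/(5.91 + 1.342) = 2.609 mV.
Branch current I = V_A/R1 = 2.609/14.4 = 0.1812 mA.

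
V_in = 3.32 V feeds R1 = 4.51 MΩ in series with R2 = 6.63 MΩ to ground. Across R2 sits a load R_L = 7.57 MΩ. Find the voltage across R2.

First combine the lower leg with the load: R2 ‖ R_L = 3.534 MΩ.
Voltage divider with the loaded lower leg: V_out = 3.32 × 3.534/(4.51 + 3.534) = 3.32 × 0.4394 = 1.459 V.

V_out ≈ 1.46 V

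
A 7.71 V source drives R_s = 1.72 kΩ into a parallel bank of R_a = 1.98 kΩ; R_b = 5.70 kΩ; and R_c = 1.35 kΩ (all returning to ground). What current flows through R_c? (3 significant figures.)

Combine the parallel branches: R_p = (1/1.98 + 1/5.70 + 1/1.35)⁻¹ = 0.7036 kΩ.
V_A = 7.71 × 0.7036/2.424 = 2.238 V.
I(R_c) = V_A / R_c = 2.238/1.35 = 1.658 mA.
(Equivalently: I_total = 3.181 mA, then current-divider fraction G_k/ΣG = 0.5212.)

I ≈ 1.66 mA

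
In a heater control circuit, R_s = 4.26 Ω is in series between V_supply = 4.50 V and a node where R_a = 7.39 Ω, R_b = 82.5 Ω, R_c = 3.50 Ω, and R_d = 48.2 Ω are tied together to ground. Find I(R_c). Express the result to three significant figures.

I ≈ 0.438 A

Equivalent of the parallel group: R_p = 2.203 Ω.
V_A by voltage divider: V_A = 4.50 × 2.203/(4.26 + 2.203) = 1.534 V.
I(R_c) = V_A / R_c = 1.534/3.50 = 0.4383 A.
(Equivalently: I_total = 0.6963 A, then current-divider fraction G_k/ΣG = 0.6295.)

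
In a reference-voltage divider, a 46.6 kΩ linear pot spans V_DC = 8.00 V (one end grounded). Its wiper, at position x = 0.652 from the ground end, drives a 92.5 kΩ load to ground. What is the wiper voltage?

Lower segment x·R_p = 30.38 kΩ; upper segment (1−x)·R_p = 16.22 kΩ.
Lower segment in parallel with the load: 30.38 ‖ 92.5 = 22.87 kΩ.
V_out = 8.00 × 22.87/(16.22 + 22.87) = 4.681 V.

V_out ≈ 4.68 V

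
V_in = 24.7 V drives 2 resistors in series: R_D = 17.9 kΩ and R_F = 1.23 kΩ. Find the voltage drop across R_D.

V ≈ 23.1 V

Total series resistance ΣR = 17.9 + 1.23 = 19.13 kΩ.
By the voltage-divider rule, V = 24.7 × 17.90/19.13 = 23.11 V.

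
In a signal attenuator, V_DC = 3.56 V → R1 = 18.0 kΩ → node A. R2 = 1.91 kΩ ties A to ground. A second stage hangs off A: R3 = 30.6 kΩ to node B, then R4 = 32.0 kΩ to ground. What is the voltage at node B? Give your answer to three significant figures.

V_B ≈ 0.170 V

Looking into the second stage from A: R3 + R4 = 62.60 kΩ appears in parallel with R2.
R2 ‖ (R3+R4) = 1.853 kΩ.
So V_A = 3.56 × 0.09336 = 0.3323 V.
Then the unloaded second divider: V_B = V_A × R4/(R3+R4) = 0.3323 × 0.5112 = 0.1699 V.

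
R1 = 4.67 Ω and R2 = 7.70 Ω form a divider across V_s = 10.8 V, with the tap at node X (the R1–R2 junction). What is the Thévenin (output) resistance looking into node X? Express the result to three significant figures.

R_th ≈ 2.91 Ω

Zeroing V_s shorts the top of R1 to ground, so R_th = R1 ‖ R2 = 2.907 Ω.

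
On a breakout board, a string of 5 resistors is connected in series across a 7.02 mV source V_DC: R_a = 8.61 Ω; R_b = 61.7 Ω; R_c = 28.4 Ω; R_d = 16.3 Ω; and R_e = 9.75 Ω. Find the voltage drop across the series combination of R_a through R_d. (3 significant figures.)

V ≈ 6.47 mV

Total series resistance ΣR = 8.61 + 61.7 + 28.4 + 16.3 + 9.75 = 124.8 Ω.
R_{R_a..R_d} = 8.61 + 61.7 + 28.4 + 16.3 = 115.0 Ω.
Voltage divider: V = V_DC · (115.0 / 124.8) = 7.02 × 0.9218 = 6.471 mV.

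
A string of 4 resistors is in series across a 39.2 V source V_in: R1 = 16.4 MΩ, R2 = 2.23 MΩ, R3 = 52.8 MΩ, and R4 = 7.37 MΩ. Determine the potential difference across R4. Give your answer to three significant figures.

Series total: ΣR = 16.4 + 2.23 + 52.8 + 7.37 = 78.80 MΩ.
V = V_in · R/ΣR = 39.2 × 0.09353 = 3.666 V.

V ≈ 3.67 V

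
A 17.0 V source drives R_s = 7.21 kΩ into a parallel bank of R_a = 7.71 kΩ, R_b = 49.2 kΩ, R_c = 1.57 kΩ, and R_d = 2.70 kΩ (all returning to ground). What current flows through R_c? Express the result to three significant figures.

I ≈ 1.16 mA

Parallel bank: R_p = 1/(1/7.71 + 1/49.2 + 1/1.57 + 1/2.70) = 0.8641 kΩ.
Node voltage V_A = V_CC · R_p/(R_s + R_p) = 17.0 × 0.1070 = 1.819 V.
Branch current I = V_A/R_c = 1.819/1.57 = 1.159 mA.
(Check via current divider: I_total = 2.106 mA; share G_k/ΣG = 0.5504 → same result.)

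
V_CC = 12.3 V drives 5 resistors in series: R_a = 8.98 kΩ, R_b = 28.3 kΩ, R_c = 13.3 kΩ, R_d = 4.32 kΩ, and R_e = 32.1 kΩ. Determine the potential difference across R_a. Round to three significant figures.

V ≈ 1.27 V

ΣR = 8.98 + 28.3 + 13.3 + 4.32 + 32.1 = 87.00 kΩ.
By the voltage-divider rule, V = 12.3 × 8.980/87.00 = 1.270 V.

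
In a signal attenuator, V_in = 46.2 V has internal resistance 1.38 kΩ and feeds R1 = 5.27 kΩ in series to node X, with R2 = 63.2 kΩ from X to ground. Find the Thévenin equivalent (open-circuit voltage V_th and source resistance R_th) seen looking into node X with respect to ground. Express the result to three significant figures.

V_th ≈ 41.8 V, R_th ≈ 6.02 kΩ

R1' = 1.38 + 5.27 = 6.650 kΩ (source resistance + R1).
With X open, the divider is unloaded: V_th = 46.2 × 63.2/69.85 = 41.80 V.
With V_in suppressed (replaced by a short), R_th = R1' ‖ R2 = (6.650 × 63.2)/(6.650 + 63.2) = 6.017 kΩ.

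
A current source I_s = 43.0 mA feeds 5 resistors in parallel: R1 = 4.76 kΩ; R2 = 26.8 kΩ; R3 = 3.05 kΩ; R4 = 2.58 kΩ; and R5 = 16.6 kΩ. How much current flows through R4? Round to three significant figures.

I ≈ 16.3 mA

Total conductance ΣG = 1/4.76 + 1/26.8 + 1/3.05 + 1/2.58 + 1/16.6 = 1.023 (units of 1/kΩ).
Current divider: I(R4) = I_s · G_k/ΣG = 43.0 × (0.3876/1.023) = 43.0 × 0.3788 = 16.29 mA.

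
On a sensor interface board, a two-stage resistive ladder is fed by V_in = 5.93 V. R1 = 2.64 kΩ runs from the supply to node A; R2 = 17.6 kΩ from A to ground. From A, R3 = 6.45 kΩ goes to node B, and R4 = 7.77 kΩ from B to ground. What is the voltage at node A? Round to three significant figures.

Node A sees R2 in parallel with the series input of stage 2, R3 + R4 = 14.22 kΩ.
Effective lower resistance at A: R2 ‖ 14.22 = 7.865 kΩ.
First divider: V_A = V_in · 7.865/(2.64 + 7.865) = 4.440 V.

V_A ≈ 4.44 V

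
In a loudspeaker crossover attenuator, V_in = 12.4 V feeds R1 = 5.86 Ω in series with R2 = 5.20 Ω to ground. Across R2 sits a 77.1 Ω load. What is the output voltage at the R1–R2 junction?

First combine the lower leg with the load: R2 ‖ R_L = 4.871 Ω.
Then V_out = V_in · R2'/(R1 + R2') = 12.4 × 4.871/10.73 = 5.629 V.
(Unloaded it would be 5.83 V; the load pulls it down.)

V_out ≈ 5.63 V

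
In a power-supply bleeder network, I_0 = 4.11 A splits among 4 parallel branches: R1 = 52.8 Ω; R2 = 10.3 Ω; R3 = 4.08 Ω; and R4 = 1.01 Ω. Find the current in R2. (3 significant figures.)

Conductances: ΣG = 1/52.8 + 1/10.3 + 1/4.08 + 1/1.01 = 1.351 (1/Ω).
R2 takes the fraction G_k/ΣG = 0.09709/1.351 = 0.07185, so I = 4.11 × 0.07185 = 0.2953 A.

I ≈ 0.295 A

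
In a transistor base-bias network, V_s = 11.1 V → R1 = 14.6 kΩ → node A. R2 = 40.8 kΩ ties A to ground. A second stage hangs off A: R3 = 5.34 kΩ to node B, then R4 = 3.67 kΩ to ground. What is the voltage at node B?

The second stage (R3 + R4 = 9.010 kΩ) loads node A in parallel with R2.
R2 ‖ (R3+R4) = 7.380 kΩ.
So V_A = 11.1 × 0.3358 = 3.727 V.
Then the unloaded second divider: V_B = V_A × R4/(R3+R4) = 3.727 × 0.4073 = 1.518 V.

V_B ≈ 1.52 V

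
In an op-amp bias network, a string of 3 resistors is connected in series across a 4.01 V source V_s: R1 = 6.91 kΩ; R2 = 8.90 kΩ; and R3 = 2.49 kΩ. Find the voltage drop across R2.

Total series resistance ΣR = 6.91 + 8.90 + 2.49 = 18.30 kΩ.
V = V_s · R/ΣR = 4.01 × 0.4863 = 1.950 V.

V ≈ 1.95 V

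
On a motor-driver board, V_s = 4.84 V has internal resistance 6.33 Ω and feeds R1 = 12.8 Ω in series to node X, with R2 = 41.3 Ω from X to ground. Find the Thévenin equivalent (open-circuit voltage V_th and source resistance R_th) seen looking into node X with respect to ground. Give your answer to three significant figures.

V_th ≈ 3.31 V, R_th ≈ 13.1 Ω

R1' = 6.33 + 12.8 = 19.13 Ω (source resistance + R1).
With X open, the divider is unloaded: V_th = 4.84 × 41.3/60.43 = 3.308 V.
With V_s suppressed (replaced by a short), R_th = R1' ‖ R2 = (19.13 × 41.3)/(19.13 + 41.3) = 13.07 Ω.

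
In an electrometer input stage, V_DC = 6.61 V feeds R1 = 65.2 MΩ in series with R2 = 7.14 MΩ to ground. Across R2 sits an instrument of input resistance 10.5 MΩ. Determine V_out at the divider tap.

V_out ≈ 0.404 V

R2 ‖ R_L = (7.14 × 10.5)/(7.14 + 10.5) = 4.250 MΩ.
Voltage divider with the loaded lower leg: V_out = 6.61 × 4.250/(65.2 + 4.250) = 6.61 × 0.06120 = 0.4045 V.
(Unloaded it would be 0.652 V; the load pulls it down.)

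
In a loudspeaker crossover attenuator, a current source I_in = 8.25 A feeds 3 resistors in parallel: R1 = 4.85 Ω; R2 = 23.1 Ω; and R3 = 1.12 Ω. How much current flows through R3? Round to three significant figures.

Total conductance ΣG = 1/4.85 + 1/23.1 + 1/1.12 = 1.142 (units of 1/Ω).
Current divider: I(R3) = I_in · G_k/ΣG = 8.25 × (0.8929/1.142) = 8.25 × 0.7816 = 6.448 A.

I ≈ 6.45 A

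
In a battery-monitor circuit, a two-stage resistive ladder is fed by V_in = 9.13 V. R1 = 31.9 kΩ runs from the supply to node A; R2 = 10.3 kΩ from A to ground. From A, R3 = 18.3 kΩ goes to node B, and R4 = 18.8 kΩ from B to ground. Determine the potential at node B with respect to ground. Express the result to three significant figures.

The second stage (R3 + R4 = 37.10 kΩ) loads node A in parallel with R2.
R2 ‖ (R3+R4) = 8.062 kΩ.
V_A = 9.13 × 8.062/(31.9 + 8.062) = 1.842 V.
Stage 2 is unloaded, so V_B = V_A · R4/(R3+R4) = 1.842 × 18.8/37.10 = 0.9333 V.

V_B ≈ 0.933 V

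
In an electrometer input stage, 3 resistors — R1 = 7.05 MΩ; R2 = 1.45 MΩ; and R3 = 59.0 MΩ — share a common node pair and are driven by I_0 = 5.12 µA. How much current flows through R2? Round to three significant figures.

I ≈ 4.16 µA

Conductances: ΣG = 1/7.05 + 1/1.45 + 1/59.0 = 0.8484 (1/MΩ).
Current divider: I(R2) = I_0 · G_k/ΣG = 5.12 × (0.6897/0.8484) = 5.12 × 0.8128 = 4.162 µA.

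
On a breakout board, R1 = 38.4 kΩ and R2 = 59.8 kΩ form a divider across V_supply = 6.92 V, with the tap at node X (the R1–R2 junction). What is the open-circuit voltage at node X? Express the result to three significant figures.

Open-circuit (no load on X): V_th = V_supply · R2/(R1 + R2) = 6.92 × 59.8/(38.40 + 59.8) = 4.214 V.

V_th ≈ 4.21 V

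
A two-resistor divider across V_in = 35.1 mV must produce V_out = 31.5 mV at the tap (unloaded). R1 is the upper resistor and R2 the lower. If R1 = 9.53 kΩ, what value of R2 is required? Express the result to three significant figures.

V_out/V_in = R2/(R1+R2) = 0.8974.
R2 = R1 · 0.8974/(1 − 0.8974) = 83.39 kΩ.

R2 ≈ 83.4 kΩ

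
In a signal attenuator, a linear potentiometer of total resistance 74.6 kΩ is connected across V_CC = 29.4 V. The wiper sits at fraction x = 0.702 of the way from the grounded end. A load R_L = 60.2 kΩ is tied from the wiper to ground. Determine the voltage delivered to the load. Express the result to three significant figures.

Split the track: R_lower = x·R_p = 52.37 kΩ, R_upper = (1−x)·R_p = 22.23 kΩ.
(x·R_p) ‖ R_L = 28.01 kΩ.
V_out = 29.4 × 28.01/(22.23 + 28.01) = 16.39 V.

V_out ≈ 16.4 V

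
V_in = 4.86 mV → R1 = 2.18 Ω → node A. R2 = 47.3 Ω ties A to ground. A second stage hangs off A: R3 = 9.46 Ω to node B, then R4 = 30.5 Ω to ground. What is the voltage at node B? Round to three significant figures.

V_B ≈ 3.37 mV

The second stage (R3 + R4 = 39.96 Ω) loads node A in parallel with R2.
R2 ‖ (R3+R4) = 21.66 Ω.
So V_A = 4.86 × 0.9086 = 4.416 mV.
Then the unloaded second divider: V_B = V_A × R4/(R3+R4) = 4.416 × 0.7633 = 3.370 mV.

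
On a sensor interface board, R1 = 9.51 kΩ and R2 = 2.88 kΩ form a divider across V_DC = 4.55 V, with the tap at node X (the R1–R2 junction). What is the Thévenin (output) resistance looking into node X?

R_th ≈ 2.21 kΩ

Looking into X with the source shorted: R_th = R1·R2/(R1+R2) = 9.510 × 2.88/12.39 = 2.211 kΩ.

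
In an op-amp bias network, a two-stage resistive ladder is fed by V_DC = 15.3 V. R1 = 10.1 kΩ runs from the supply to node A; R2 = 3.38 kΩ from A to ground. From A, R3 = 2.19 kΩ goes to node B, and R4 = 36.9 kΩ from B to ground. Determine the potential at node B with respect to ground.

V_B ≈ 3.40 V

Node A sees R2 in parallel with the series input of stage 2, R3 + R4 = 39.09 kΩ.
R2 ‖ (R3+R4) = 3.111 kΩ.
First divider: V_A = V_DC · 3.111/(10.1 + 3.111) = 3.603 V.
Stage 2 is unloaded, so V_B = V_A · R4/(R3+R4) = 3.603 × 36.9/39.09 = 3.401 V.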